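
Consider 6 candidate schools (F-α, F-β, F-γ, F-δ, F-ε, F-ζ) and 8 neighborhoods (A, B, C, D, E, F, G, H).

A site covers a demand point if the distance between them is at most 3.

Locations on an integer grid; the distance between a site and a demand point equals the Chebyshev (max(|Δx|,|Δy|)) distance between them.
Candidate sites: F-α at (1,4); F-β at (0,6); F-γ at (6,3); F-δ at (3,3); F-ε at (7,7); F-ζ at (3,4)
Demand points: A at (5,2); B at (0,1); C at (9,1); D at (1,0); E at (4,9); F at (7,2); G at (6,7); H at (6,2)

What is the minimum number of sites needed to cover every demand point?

3

Coverage sets (demand points within 3 of each site):
  F-α: {B}
  F-β: {}
  F-γ: {A, C, F, H}
  F-δ: {A, B, D, H}
  F-ε: {E, G}
  F-ζ: {A, B, G, H}
No 2 sites suffice: every size-2 union leaves at least one demand point uncovered.
But {F-γ, F-δ, F-ε} covers everything, so the minimum is 3.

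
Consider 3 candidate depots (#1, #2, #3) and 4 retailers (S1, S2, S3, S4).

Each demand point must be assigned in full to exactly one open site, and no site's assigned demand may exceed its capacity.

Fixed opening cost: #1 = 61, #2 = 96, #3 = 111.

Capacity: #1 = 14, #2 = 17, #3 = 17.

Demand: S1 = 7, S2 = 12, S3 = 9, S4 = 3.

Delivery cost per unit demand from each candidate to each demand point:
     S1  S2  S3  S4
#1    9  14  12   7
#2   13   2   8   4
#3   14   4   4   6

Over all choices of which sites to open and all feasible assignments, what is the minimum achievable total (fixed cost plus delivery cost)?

Open {#2, #3}; cheapest assignment that respects the capacities:
  #2 (cap 17, load 15): S2, S4 — cost 12×2 + 3×4 = 36
  #3 (cap 17, load 16): S1, S3 — cost 7×14 + 9×4 = 134
  Shipping 170, fixed 207 → total 377.
  Any other capacity-feasible assignment to {#2, #3} ships for at least 170.
Compare {#1, #2, #3}: its best feasible assignment gives total 403.
Every other set of open sites that can feasibly serve all demand totals ≥ 403 even under its best assignment. Minimum: 377.

377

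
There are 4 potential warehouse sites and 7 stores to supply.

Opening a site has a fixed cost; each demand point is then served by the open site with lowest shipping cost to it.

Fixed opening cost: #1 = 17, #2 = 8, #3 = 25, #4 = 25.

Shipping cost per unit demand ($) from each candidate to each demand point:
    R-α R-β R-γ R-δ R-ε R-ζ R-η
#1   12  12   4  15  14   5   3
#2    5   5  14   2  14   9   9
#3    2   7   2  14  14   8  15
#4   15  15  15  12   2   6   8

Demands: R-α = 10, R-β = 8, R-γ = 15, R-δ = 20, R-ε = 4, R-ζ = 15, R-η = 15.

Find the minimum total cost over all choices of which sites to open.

333

Open {#1, #2, #3, #4}: assign each demand point to its cheapest open site.
  R-α→#3 10×2=20, R-β→#2 8×5=40, R-γ→#3 15×2=30, R-δ→#2 20×2=40, R-ε→#4 4×2=8, R-ζ→#1 15×5=75, R-η→#1 15×3=45
  shipping cost 258, fixed 75 → total 333.
Compare {#1, #2, #3}: shipping cost 306 + fixed 50 = 356.
Compare {#1, #2, #4}: shipping cost 318 + fixed 50 = 368.
Compare {#1, #2}: shipping cost 366 + fixed 25 = 391.
All other subsets cost ≥ 356. Minimum total cost: 333.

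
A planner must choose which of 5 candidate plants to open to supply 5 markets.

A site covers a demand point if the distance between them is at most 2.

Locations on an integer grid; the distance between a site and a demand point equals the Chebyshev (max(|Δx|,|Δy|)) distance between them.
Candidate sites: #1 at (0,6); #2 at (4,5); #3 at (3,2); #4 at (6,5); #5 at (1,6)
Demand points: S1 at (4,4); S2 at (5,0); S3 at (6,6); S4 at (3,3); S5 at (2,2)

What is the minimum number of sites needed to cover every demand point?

Coverage sets (demand points within 2 of each site):
  #1: {}
  #2: {S1, S3, S4}
  #3: {S1, S2, S4, S5}
  #4: {S1, S3}
  #5: {}
No single site covers all 5 demand points.
But {#2, #3} covers everything, so the minimum is 2.

2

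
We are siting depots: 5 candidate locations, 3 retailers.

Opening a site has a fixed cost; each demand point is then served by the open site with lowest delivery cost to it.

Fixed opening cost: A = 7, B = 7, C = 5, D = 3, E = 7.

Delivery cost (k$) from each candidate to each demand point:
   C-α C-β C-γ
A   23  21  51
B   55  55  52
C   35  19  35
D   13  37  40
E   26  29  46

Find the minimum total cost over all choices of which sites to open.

75

Open {C, D}: assign each demand point to its cheapest open site.
  C-α→D 13, C-β→C 19, C-γ→C 35
  delivery cost 67, fixed 8 → total 75.
Compare {A, C, D}: delivery cost 67 + fixed 15 = 82.
Compare {B, C, D}: delivery cost 67 + fixed 15 = 82.
Compare {C, D, E}: delivery cost 67 + fixed 15 = 82.
All other subsets cost ≥ 82. Minimum total cost: 75.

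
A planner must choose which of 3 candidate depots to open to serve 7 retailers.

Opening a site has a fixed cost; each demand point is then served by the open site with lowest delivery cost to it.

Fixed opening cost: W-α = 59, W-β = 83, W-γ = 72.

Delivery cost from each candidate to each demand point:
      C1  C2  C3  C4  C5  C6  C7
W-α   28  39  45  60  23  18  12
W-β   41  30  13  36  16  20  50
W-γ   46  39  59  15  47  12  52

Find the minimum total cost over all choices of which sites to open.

284

Open {W-α}: assign each demand point to its cheapest open site.
  C1→W-α 28, C2→W-α 39, C3→W-α 45, C4→W-α 60, C5→W-α 23, C6→W-α 18, C7→W-α 12
  delivery cost 225, fixed 59 → total 284.
Compare {W-β}: delivery cost 206 + fixed 83 = 289.
Compare {W-α, W-β}: delivery cost 153 + fixed 142 = 295.
Compare {W-α, W-γ}: delivery cost 174 + fixed 131 = 305.
All other subsets cost ≥ 289. Minimum total cost: 284.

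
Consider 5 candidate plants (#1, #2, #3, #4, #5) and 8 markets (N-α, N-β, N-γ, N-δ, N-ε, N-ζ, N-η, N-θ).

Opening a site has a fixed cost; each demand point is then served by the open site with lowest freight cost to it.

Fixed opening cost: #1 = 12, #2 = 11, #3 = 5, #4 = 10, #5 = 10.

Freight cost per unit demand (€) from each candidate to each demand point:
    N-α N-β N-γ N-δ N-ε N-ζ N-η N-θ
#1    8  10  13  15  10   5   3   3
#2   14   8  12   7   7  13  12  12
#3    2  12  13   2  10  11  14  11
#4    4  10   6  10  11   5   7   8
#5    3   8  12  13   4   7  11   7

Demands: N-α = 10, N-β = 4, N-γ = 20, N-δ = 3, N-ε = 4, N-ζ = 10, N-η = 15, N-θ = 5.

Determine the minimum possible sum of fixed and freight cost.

Open {#1, #3, #4, #5}: assign each demand point to its cheapest open site.
  N-α→#3 10×2=20, N-β→#5 4×8=32, N-γ→#4 20×6=120, N-δ→#3 3×2=6, N-ε→#5 4×4=16, N-ζ→#1 10×5=50, N-η→#1 15×3=45, N-θ→#1 5×3=15
  freight cost 304, fixed 37 → total 341.
Compare {#1, #2, #3, #4, #5}: freight cost 304 + fixed 48 = 352.
Compare {#1, #2, #3, #4}: freight cost 316 + fixed 38 = 354.
Compare {#1, #3, #4}: freight cost 336 + fixed 27 = 363.
All other subsets cost ≥ 352. Minimum total cost: 341.

341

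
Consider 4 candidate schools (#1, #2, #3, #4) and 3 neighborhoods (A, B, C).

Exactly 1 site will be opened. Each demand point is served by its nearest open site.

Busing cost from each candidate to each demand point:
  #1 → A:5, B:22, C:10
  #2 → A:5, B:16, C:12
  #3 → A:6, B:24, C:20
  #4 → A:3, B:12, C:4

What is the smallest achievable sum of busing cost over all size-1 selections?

19

Open {#4}.
  A→#4 3, B→#4 12, C→#4 4  ⇒ total 19.
Compare {#2}: total 33.
Compare {#1}: total 37.
No size-1 selection does better; minimum is 19.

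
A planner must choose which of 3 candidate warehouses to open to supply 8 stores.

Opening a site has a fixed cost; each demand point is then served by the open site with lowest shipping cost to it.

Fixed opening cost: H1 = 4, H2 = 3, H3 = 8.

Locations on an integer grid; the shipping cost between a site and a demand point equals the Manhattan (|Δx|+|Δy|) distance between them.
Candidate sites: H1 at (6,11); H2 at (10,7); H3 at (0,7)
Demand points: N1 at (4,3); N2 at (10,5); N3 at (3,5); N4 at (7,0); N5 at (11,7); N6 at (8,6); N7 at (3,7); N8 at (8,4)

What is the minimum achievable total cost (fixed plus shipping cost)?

48

Open {H2, H3}: assign each demand point to its cheapest open site.
  N1→H3 8, N2→H2 2, N3→H3 5, N4→H2 10, N5→H2 1, N6→H2 3, N7→H3 3, N8→H2 5
  shipping cost 37, fixed 11 → total 48.
Compare {H2}: shipping cost 47 + fixed 3 = 50.
Compare {H1, H2, H3}: shipping cost 37 + fixed 15 = 52.
Compare {H1, H2}: shipping cost 47 + fixed 7 = 54.
All other subsets cost ≥ 50. Minimum total cost: 48.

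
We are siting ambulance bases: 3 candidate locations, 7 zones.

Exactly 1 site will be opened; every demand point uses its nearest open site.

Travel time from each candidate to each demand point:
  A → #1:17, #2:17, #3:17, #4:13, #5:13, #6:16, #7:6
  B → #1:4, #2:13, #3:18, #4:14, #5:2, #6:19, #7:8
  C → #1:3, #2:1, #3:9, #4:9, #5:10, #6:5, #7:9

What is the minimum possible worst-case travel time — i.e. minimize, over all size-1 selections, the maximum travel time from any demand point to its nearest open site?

Open {C}.
  Farthest demand point is #5 at travel time 10 (to C); all others are ≤ 10.
With {A} the worst case is 17.
With {B} the worst case is 19.
No size-1 selection achieves below 10.

10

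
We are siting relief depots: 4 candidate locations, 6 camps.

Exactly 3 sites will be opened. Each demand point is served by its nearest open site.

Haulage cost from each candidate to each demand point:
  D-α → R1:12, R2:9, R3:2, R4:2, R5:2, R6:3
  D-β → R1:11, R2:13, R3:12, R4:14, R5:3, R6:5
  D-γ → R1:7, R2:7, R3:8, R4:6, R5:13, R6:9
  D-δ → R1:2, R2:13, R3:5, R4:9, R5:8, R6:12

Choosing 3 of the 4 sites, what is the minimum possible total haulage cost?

18

Open {D-α, D-γ, D-δ}.
  R1→D-δ 2, R2→D-γ 7, R3→D-α 2, R4→D-α 2, R5→D-α 2, R6→D-α 3  ⇒ total 18.
Compare {D-α, D-β, D-δ}: total 20.
Compare {D-α, D-β, D-γ}: total 23.
No size-3 selection does better; minimum is 18.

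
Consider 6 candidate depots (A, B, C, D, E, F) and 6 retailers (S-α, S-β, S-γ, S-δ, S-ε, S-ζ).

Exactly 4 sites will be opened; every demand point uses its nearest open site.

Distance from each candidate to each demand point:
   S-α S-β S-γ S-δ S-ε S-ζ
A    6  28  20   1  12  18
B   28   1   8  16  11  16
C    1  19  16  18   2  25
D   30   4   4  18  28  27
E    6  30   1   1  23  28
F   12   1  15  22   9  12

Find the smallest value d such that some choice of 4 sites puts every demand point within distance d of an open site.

12

Open {A, B, C, F}.
  Farthest demand point is S-ζ at distance 12 (to F); all others are ≤ 12.
With {A, B, D, F} the worst case is 12.
With {A, B, E, F} the worst case is 12.
No size-4 selection achieves below 12.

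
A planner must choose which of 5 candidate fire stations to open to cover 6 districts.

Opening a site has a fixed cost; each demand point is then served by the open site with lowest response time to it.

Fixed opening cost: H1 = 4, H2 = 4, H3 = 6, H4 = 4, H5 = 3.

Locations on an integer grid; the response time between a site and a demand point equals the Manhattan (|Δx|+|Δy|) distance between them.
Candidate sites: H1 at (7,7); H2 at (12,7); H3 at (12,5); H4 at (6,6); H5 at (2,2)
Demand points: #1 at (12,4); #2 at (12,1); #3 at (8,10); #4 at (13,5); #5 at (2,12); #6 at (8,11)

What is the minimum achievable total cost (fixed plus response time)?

35

Open {H1, H3}: assign each demand point to its cheapest open site.
  #1→H3 1, #2→H3 4, #3→H1 4, #4→H3 1, #5→H1 10, #6→H1 5
  response time 25, fixed 10 → total 35.
Compare {H1, H3, H5}: response time 25 + fixed 13 = 38.
Compare {H1, H2}: response time 31 + fixed 8 = 39.
Compare {H3, H4}: response time 29 + fixed 10 = 39.
All other subsets cost ≥ 38. Minimum total cost: 35.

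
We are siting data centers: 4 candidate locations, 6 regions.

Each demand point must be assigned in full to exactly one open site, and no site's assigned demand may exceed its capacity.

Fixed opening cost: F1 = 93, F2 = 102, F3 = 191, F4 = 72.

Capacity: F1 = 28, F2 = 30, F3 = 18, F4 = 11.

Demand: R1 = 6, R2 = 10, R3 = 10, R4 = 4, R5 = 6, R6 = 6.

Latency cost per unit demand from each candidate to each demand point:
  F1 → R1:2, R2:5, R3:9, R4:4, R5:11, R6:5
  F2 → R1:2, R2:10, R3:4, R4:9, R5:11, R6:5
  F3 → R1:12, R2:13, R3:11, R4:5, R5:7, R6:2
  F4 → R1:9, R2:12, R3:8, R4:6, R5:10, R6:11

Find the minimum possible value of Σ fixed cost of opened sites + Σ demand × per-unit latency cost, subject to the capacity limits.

409

Open {F1, F2}; cheapest assignment that respects the capacities:
  F1 (cap 28, load 26): R1, R2, R4, R5 — cost 6×2 + 10×5 + 4×4 + 6×11 = 144
  F2 (cap 30, load 16): R3, R6 — cost 10×4 + 6×5 = 70
  Shipping 214, fixed 195 → total 409.
  Any other capacity-feasible assignment to {F1, F2} ships for at least 214.
Compare {F1, F2, F4}: its best feasible assignment gives total 475.
Compare {F1, F3}: its best feasible assignment gives total 510.
Every other set of open sites that can feasibly serve all demand totals ≥ 475 even under its best assignment. Minimum: 409.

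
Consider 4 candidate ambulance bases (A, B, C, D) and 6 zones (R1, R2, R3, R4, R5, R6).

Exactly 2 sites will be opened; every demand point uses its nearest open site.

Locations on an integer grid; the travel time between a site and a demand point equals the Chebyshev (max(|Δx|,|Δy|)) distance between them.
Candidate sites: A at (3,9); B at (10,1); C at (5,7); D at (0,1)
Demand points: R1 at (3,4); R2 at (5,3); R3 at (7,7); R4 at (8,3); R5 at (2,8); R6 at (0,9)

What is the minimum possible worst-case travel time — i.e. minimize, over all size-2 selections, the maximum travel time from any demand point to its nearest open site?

Open {A, C}.
  Farthest demand point is R2 at travel time 4 (to C); all others are ≤ 4.
With {A, B} the worst case is 5.
With {B, C} the worst case is 5.
No size-2 selection achieves below 4.

4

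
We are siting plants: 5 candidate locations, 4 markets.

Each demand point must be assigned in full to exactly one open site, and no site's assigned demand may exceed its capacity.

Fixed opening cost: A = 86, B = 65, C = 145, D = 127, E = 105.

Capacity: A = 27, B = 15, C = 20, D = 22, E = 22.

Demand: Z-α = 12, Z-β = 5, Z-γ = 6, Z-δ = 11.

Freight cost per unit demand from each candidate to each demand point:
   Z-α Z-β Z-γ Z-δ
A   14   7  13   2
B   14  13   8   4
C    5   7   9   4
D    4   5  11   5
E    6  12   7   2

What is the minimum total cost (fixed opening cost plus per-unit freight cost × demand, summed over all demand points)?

362

Open {A, E}; cheapest assignment that respects the capacities:
  A (cap 27, load 16): Z-β, Z-δ — cost 5×7 + 11×2 = 57
  E (cap 22, load 18): Z-α, Z-γ — cost 12×6 + 6×7 = 114
  Shipping 171, fixed 191 → total 362.
  Any other capacity-feasible assignment to {A, E} ships for at least 171.
Compare {D, E}: its best feasible assignment gives total 369.
Compare {A, D}: its best feasible assignment gives total 384.
Every other set of open sites that can feasibly serve all demand totals ≥ 369 even under its best assignment. Minimum: 362.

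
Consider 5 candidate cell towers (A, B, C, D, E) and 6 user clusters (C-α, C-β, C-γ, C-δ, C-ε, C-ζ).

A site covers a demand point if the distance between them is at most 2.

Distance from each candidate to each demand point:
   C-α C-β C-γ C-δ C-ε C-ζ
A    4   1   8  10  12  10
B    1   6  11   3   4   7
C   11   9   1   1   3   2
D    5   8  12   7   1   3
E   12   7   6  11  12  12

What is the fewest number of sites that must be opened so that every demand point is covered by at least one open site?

4

Coverage sets (demand points within 2 of each site):
  A: {C-β}
  B: {C-α}
  C: {C-γ, C-δ, C-ζ}
  D: {C-ε}
  E: {}
No 3 sites suffice: every size-3 union leaves at least one demand point uncovered.
But {A, B, C, D} covers everything, so the minimum is 4.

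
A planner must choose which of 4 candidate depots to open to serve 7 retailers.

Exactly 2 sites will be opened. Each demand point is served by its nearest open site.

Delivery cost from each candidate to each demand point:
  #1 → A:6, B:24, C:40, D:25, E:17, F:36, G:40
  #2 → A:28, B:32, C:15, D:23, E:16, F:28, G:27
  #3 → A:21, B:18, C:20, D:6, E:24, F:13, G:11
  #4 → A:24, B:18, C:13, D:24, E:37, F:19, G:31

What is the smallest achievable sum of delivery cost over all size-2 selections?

91

Open {#1, #3}.
  A→#1 6, B→#3 18, C→#3 20, D→#3 6, E→#1 17, F→#3 13, G→#3 11  ⇒ total 91.
Compare {#2, #3}: total 100.
Compare {#3, #4}: total 106.
No size-2 selection does better; minimum is 91.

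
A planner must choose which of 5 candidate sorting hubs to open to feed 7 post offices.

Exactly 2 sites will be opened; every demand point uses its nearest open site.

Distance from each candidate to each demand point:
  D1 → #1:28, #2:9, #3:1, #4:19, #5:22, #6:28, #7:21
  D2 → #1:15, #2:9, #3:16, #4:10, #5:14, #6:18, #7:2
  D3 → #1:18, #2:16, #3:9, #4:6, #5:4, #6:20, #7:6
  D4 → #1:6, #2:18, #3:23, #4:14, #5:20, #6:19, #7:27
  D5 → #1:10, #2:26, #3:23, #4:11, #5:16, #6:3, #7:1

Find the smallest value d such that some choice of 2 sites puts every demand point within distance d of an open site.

16

Open {D1, D5}.
  Farthest demand point is #5 at distance 16 (to D5); all others are ≤ 16.
With {D2, D5} the worst case is 16.
With {D3, D5} the worst case is 16.
No size-2 selection achieves below 16.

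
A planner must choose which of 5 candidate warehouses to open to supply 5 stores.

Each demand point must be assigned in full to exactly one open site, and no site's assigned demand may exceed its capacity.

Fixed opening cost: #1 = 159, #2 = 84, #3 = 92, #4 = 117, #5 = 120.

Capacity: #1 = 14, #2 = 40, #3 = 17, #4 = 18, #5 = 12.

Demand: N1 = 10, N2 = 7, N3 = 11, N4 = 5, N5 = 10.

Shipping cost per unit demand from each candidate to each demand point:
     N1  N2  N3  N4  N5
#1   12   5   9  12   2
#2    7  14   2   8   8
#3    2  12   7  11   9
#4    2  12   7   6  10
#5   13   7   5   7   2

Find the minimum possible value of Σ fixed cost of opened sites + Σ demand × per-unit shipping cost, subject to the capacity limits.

422

Open {#2, #3}; cheapest assignment that respects the capacities:
  #2 (cap 40, load 26): N3, N4, N5 — cost 11×2 + 5×8 + 10×8 = 142
  #3 (cap 17, load 17): N1, N2 — cost 10×2 + 7×12 = 104
  Shipping 246, fixed 176 → total 422.
  Any other capacity-feasible assignment to {#2, #3} ships for at least 246.
Compare {#2, #4}: its best feasible assignment gives total 447.
Compare {#2, #5}: its best feasible assignment gives total 454.
Every other set of open sites that can feasibly serve all demand totals ≥ 447 even under its best assignment. Minimum: 422.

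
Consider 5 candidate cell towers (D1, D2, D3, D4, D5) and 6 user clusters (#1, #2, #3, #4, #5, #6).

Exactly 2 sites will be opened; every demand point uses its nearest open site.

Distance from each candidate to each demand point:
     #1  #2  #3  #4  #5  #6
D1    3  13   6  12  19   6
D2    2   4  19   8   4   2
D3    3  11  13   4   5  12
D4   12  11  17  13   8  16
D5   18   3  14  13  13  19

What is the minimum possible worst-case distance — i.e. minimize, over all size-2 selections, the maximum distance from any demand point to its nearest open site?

8

Open {D1, D2}.
  Farthest demand point is #4 at distance 8 (to D2); all others are ≤ 8.
With {D1, D3} the worst case is 11.
With {D1, D4} the worst case is 12.
No size-2 selection achieves below 8.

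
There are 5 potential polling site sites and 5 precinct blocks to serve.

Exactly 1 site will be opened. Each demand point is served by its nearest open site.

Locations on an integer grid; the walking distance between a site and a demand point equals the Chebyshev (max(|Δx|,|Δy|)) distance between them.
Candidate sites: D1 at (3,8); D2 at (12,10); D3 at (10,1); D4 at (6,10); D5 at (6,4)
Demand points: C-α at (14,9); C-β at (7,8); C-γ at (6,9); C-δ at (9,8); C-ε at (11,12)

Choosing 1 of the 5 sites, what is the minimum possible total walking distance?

18

Open {D2}.
  C-α→D2 2, C-β→D2 5, C-γ→D2 6, C-δ→D2 3, C-ε→D2 2  ⇒ total 18.
Compare {D4}: total 19.
Compare {D5}: total 29.
No size-1 selection does better; minimum is 18.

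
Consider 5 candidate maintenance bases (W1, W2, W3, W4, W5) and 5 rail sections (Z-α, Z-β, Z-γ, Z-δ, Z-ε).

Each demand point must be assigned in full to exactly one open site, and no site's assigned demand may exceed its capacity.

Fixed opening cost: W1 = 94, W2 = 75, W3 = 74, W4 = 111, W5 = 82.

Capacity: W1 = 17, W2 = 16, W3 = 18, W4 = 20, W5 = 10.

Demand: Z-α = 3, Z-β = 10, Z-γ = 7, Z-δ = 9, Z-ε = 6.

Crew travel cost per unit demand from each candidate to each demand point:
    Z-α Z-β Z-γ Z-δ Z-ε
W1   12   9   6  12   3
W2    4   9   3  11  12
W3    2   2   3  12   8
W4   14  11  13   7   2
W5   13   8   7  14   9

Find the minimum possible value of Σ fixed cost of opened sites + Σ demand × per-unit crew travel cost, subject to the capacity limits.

Open {W3, W4}; cheapest assignment that respects the capacities:
  W3 (cap 18, load 17): Z-β, Z-γ — cost 10×2 + 7×3 = 41
  W4 (cap 20, load 18): Z-α, Z-δ, Z-ε — cost 3×14 + 9×7 + 6×2 = 117
  Shipping 158, fixed 185 → total 343.
  Any other capacity-feasible assignment to {W3, W4} ships for at least 158.
Compare {W2, W3, W4}: its best feasible assignment gives total 382.
Compare {W1, W2, W3}: its best feasible assignment gives total 407.
Every other set of open sites that can feasibly serve all demand totals ≥ 382 even under its best assignment. Minimum: 343.

343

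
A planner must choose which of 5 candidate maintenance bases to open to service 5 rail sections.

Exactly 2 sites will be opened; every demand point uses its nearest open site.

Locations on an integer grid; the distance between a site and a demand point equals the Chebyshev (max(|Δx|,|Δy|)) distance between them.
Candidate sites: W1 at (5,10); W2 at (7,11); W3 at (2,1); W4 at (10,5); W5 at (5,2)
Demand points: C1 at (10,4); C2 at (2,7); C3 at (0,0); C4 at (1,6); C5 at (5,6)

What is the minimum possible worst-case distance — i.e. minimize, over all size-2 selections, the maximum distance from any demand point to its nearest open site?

Open {W1, W5}.
  Farthest demand point is C1 at distance 5 (to W5); all others are ≤ 5.
With {W2, W5} the worst case is 5.
With {W3, W5} the worst case is 5.
No size-2 selection achieves below 5.

5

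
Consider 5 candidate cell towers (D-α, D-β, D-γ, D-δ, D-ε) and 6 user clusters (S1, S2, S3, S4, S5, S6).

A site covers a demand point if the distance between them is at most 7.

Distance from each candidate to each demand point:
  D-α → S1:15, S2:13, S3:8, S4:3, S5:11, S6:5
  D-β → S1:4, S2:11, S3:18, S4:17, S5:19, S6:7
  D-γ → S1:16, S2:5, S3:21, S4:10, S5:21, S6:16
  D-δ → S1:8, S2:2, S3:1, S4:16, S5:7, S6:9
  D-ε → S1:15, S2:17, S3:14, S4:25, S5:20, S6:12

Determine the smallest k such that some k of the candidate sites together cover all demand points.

3

Coverage sets (demand points within 7 of each site):
  D-α: {S4, S6}
  D-β: {S1, S6}
  D-γ: {S2}
  D-δ: {S2, S3, S5}
  D-ε: {}
No 2 sites suffice: every size-2 union leaves at least one demand point uncovered.
But {D-α, D-β, D-δ} covers everything, so the minimum is 3.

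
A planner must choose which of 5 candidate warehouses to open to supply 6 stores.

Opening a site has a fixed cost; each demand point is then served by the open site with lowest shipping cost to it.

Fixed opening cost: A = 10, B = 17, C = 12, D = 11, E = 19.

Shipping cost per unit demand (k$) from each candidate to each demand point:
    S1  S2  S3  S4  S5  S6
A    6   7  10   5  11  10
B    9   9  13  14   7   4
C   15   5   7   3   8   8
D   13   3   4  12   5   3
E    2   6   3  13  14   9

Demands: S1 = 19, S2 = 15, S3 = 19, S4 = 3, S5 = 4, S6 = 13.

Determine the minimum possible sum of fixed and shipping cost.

Open {C, D, E}: assign each demand point to its cheapest open site.
  S1→E 19×2=38, S2→D 15×3=45, S3→E 19×3=57, S4→C 3×3=9, S5→D 4×5=20, S6→D 13×3=39
  shipping cost 208, fixed 42 → total 250.
Compare {A, D, E}: shipping cost 214 + fixed 40 = 254.
Compare {A, C, D, E}: shipping cost 208 + fixed 52 = 260.
Compare {D, E}: shipping cost 235 + fixed 30 = 265.
All other subsets cost ≥ 254. Minimum total cost: 250.

250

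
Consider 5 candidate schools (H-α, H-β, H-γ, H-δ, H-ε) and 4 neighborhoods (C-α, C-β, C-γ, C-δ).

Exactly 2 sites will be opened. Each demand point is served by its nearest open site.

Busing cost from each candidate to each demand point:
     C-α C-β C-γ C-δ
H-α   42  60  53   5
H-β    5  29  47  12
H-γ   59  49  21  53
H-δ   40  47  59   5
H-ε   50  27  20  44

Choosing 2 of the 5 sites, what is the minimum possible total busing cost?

64

Open {H-β, H-ε}.
  C-α→H-β 5, C-β→H-ε 27, C-γ→H-ε 20, C-δ→H-β 12  ⇒ total 64.
Compare {H-β, H-γ}: total 67.
Compare {H-α, H-β}: total 86.
No size-2 selection does better; minimum is 64.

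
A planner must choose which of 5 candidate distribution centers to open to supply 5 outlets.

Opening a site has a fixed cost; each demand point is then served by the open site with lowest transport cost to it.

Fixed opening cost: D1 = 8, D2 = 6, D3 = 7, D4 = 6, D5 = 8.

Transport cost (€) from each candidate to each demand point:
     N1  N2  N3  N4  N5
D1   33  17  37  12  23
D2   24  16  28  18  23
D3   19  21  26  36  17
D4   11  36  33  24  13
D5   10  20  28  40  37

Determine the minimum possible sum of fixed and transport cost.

98

Open {D2, D4}: assign each demand point to its cheapest open site.
  N1→D4 11, N2→D2 16, N3→D2 28, N4→D2 18, N5→D4 13
  transport cost 86, fixed 12 → total 98.
Compare {D1, D4}: transport cost 86 + fixed 14 = 100.
Compare {D1, D2, D4}: transport cost 80 + fixed 20 = 100.
Compare {D1, D3, D4}: transport cost 79 + fixed 21 = 100.
All other subsets cost ≥ 100. Minimum total cost: 98.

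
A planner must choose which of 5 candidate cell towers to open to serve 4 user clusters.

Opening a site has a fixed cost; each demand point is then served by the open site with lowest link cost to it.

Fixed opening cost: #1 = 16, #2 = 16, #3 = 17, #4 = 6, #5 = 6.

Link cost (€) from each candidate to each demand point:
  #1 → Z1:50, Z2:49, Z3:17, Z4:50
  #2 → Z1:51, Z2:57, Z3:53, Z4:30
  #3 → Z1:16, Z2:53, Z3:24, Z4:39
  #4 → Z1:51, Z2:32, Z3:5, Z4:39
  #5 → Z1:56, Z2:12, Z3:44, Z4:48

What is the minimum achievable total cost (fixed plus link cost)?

Open {#3, #4, #5}: assign each demand point to its cheapest open site.
  Z1→#3 16, Z2→#5 12, Z3→#4 5, Z4→#3 39
  link cost 72, fixed 29 → total 101.
Compare {#2, #3, #4, #5}: link cost 63 + fixed 45 = 108.
Compare {#3, #5}: link cost 91 + fixed 23 = 114.
Compare {#3, #4}: link cost 92 + fixed 23 = 115.
All other subsets cost ≥ 108. Minimum total cost: 101.

101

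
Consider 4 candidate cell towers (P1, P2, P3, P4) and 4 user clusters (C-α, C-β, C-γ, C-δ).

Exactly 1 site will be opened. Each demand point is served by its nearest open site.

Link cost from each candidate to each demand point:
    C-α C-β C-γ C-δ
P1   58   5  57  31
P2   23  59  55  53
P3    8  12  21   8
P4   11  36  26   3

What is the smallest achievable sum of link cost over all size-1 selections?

49

Open {P3}.
  C-α→P3 8, C-β→P3 12, C-γ→P3 21, C-δ→P3 8  ⇒ total 49.
Compare {P4}: total 76.
Compare {P1}: total 151.
No size-1 selection does better; minimum is 49.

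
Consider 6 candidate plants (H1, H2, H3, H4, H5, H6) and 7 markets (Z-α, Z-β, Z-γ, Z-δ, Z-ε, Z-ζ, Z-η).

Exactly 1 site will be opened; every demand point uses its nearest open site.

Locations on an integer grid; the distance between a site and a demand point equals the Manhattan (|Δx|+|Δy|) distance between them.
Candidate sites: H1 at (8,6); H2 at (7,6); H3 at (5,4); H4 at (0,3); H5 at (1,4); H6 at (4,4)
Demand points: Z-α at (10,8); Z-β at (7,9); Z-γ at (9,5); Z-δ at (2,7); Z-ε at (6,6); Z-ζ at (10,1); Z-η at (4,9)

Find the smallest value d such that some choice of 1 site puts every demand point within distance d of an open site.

7

Open {H1}.
  Farthest demand point is Z-δ at distance 7 (to H1); all others are ≤ 7.
With {H2} the worst case is 8.
With {H3} the worst case is 9.
No size-1 selection achieves below 7.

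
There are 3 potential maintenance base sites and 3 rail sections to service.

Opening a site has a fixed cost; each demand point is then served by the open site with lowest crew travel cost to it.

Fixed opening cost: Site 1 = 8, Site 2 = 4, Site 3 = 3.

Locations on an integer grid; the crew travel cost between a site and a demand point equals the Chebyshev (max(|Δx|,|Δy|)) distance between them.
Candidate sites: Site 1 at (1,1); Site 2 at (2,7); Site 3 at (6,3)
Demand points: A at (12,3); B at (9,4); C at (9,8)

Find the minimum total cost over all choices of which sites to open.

Open {Site 3}: assign each demand point to its cheapest open site.
  A→Site 3 6, B→Site 3 3, C→Site 3 5
  crew travel cost 14, fixed 3 → total 17.
Compare {Site 2, Site 3}: crew travel cost 14 + fixed 7 = 21.
Compare {Site 1, Site 3}: crew travel cost 14 + fixed 11 = 25.
Compare {Site 2}: crew travel cost 24 + fixed 4 = 28.
All other subsets cost ≥ 21. Minimum total cost: 17.

17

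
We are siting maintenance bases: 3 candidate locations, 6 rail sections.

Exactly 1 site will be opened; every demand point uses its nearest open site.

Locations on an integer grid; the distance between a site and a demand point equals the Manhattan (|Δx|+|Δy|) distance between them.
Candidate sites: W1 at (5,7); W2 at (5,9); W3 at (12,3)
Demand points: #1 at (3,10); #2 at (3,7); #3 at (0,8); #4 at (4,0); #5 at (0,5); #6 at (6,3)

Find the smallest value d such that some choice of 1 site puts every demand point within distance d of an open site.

Open {W1}.
  Farthest demand point is #4 at distance 8 (to W1); all others are ≤ 8.
With {W2} the worst case is 10.
With {W3} the worst case is 17.
No size-1 selection achieves below 8.

8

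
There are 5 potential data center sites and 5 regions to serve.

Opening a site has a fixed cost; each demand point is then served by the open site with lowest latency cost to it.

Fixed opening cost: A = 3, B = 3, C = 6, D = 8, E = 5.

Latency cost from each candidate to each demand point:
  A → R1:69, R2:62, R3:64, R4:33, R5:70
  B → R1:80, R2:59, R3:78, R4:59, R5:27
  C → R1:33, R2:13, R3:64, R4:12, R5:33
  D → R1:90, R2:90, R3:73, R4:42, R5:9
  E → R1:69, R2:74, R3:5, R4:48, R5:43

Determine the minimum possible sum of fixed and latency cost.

91

Open {C, D, E}: assign each demand point to its cheapest open site.
  R1→C 33, R2→C 13, R3→E 5, R4→C 12, R5→D 9
  latency cost 72, fixed 19 → total 91.
Compare {A, C, D, E}: latency cost 72 + fixed 22 = 94.
Compare {B, C, D, E}: latency cost 72 + fixed 22 = 94.
Compare {A, B, C, D, E}: latency cost 72 + fixed 25 = 97.
All other subsets cost ≥ 94. Minimum total cost: 91.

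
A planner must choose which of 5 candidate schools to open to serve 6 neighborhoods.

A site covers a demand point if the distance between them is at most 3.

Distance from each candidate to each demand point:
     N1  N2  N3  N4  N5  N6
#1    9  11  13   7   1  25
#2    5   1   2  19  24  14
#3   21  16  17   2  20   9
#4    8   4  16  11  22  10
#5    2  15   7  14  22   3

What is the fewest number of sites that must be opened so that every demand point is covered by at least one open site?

4

Coverage sets (demand points within 3 of each site):
  #1: {N5}
  #2: {N2, N3}
  #3: {N4}
  #4: {}
  #5: {N1, N6}
No 3 sites suffice: every size-3 union leaves at least one demand point uncovered.
But {#1, #2, #3, #5} covers everything, so the minimum is 4.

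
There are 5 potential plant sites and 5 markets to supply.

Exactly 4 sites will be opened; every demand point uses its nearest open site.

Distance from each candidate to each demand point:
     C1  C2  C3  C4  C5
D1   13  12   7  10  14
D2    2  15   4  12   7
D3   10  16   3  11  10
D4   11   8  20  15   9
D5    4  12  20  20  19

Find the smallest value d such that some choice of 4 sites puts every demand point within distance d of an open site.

Open {D1, D2, D3, D4}.
  Farthest demand point is C4 at distance 10 (to D1); all others are ≤ 10.
With {D1, D2, D4, D5} the worst case is 10.
With {D1, D3, D4, D5} the worst case is 10.
No size-4 selection achieves below 10.

10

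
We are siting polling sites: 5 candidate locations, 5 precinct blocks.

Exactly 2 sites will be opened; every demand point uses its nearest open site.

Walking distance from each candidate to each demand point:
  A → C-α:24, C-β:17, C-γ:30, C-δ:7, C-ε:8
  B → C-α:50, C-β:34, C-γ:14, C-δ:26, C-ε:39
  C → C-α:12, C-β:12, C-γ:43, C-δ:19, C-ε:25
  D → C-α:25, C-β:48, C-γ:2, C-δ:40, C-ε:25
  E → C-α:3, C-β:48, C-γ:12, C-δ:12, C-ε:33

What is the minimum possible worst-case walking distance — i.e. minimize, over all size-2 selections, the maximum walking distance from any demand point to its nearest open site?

17

Open {A, E}.
  Farthest demand point is C-β at walking distance 17 (to A); all others are ≤ 17.
With {A, B} the worst case is 24.
With {A, D} the worst case is 24.
No size-2 selection achieves below 17.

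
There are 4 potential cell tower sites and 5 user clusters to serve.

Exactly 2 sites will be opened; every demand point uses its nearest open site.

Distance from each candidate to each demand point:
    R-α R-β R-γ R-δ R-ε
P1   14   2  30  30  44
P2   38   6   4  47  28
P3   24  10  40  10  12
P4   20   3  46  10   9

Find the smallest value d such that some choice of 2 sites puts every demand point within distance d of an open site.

Open {P2, P4}.
  Farthest demand point is R-α at distance 20 (to P4); all others are ≤ 20.
With {P2, P3} the worst case is 24.
With {P1, P2} the worst case is 30.
No size-2 selection achieves below 20.

20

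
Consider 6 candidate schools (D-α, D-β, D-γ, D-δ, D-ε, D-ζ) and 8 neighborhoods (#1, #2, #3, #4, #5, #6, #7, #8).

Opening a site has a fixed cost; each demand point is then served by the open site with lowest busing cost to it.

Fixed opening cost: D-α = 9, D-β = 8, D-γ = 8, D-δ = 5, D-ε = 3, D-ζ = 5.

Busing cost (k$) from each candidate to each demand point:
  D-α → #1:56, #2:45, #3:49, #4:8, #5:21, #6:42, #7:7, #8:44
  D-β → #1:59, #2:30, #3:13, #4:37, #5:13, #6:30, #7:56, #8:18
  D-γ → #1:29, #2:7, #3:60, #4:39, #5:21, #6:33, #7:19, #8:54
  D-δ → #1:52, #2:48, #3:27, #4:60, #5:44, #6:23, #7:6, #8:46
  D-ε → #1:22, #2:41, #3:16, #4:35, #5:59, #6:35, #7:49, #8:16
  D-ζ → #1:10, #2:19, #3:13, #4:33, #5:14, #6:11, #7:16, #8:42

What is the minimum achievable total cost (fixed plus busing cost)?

111

Open {D-α, D-γ, D-ε, D-ζ}: assign each demand point to its cheapest open site.
  #1→D-ζ 10, #2→D-γ 7, #3→D-ζ 13, #4→D-α 8, #5→D-ζ 14, #6→D-ζ 11, #7→D-α 7, #8→D-ε 16
  busing cost 86, fixed 25 → total 111.
Compare {D-α, D-ε, D-ζ}: busing cost 98 + fixed 17 = 115.
Compare {D-α, D-γ, D-δ, D-ε, D-ζ}: busing cost 85 + fixed 30 = 115.
Compare {D-α, D-β, D-γ, D-ζ}: busing cost 87 + fixed 30 = 117.
All other subsets cost ≥ 115. Minimum total cost: 111.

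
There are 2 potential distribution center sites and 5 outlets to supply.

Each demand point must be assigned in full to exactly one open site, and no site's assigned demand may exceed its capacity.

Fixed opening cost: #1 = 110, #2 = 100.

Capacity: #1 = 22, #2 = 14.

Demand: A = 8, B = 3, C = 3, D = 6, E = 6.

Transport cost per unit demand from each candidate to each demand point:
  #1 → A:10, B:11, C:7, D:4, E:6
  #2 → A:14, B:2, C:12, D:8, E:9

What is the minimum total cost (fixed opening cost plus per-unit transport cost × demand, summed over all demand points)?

392

Open {#1, #2}; cheapest assignment that respects the capacities:
  #1 (cap 22, load 20): A, D, E — cost 8×10 + 6×4 + 6×6 = 140
  #2 (cap 14, load 6): B, C — cost 3×2 + 3×12 = 42
  Shipping 182, fixed 210 → total 392.
  Any other capacity-feasible assignment to {#1, #2} ships for at least 182.
Total demand is 26 and no other set of sites has combined capacity ≥ 26, so {#1, #2} is the only feasible choice of open sites. Minimum: 392.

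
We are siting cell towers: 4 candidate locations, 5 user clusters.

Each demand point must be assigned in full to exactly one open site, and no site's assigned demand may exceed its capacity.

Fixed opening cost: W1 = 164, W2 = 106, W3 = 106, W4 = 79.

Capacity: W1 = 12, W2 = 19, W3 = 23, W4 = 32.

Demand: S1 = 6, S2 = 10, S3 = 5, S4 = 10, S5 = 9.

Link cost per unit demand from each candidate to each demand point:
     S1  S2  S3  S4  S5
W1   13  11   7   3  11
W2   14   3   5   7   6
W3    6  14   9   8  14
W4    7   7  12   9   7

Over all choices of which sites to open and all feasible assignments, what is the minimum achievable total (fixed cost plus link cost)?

435

Open {W2, W4}; cheapest assignment that respects the capacities:
  W2 (cap 19, load 15): S2, S3 — cost 10×3 + 5×5 = 55
  W4 (cap 32, load 25): S1, S4, S5 — cost 6×7 + 10×9 + 9×7 = 195
  Shipping 250, fixed 185 → total 435.
  Any other capacity-feasible assignment to {W2, W4} ships for at least 250.
Compare {W2, W3}: its best feasible assignment gives total 457.
Compare {W3, W4}: its best feasible assignment gives total 479.
Every other set of open sites that can feasibly serve all demand totals ≥ 457 even under its best assignment. Minimum: 435.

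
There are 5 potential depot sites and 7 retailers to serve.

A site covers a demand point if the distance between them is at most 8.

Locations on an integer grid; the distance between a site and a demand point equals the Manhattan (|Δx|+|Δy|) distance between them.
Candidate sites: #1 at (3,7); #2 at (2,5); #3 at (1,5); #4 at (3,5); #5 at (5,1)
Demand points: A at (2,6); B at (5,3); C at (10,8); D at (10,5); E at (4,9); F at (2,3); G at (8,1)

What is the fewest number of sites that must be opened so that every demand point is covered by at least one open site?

3

Coverage sets (demand points within 8 of each site):
  #1: {A, B, C, E, F}
  #2: {A, B, D, E, F}
  #3: {A, B, E, F}
  #4: {A, B, D, E, F}
  #5: {A, B, F, G}
No 2 sites suffice: every size-2 union leaves at least one demand point uncovered.
But {#1, #2, #5} covers everything, so the minimum is 3.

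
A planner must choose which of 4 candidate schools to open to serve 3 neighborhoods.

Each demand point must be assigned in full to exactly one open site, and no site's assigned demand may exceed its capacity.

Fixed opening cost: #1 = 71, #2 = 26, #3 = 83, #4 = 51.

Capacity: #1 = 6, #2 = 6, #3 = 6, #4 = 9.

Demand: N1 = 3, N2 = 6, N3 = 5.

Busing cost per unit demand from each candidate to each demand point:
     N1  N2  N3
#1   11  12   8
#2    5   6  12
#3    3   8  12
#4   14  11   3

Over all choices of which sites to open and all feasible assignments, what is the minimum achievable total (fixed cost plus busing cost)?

Open {#2, #4}; cheapest assignment that respects the capacities:
  #2 (cap 6, load 6): N2 — cost 6×6 = 36
  #4 (cap 9, load 8): N1, N3 — cost 3×14 + 5×3 = 57
  Shipping 93, fixed 77 → total 170.
  Any other capacity-feasible assignment to {#2, #4} ships for at least 93.
Compare {#2, #3, #4}: its best feasible assignment gives total 220.
Compare {#1, #2, #4}: its best feasible assignment gives total 232.
Every other set of open sites that can feasibly serve all demand totals ≥ 220 even under its best assignment. Minimum: 170.

170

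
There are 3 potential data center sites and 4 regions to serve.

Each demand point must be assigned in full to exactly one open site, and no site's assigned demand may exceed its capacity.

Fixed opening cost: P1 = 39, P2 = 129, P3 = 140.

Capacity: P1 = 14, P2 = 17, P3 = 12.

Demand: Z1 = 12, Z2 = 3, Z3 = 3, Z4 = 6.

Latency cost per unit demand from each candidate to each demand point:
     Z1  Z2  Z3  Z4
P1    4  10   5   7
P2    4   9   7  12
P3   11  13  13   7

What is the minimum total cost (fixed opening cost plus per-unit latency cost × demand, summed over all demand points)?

Open {P1, P2}; cheapest assignment that respects the capacities:
  P1 (cap 14, load 9): Z3, Z4 — cost 3×5 + 6×7 = 57
  P2 (cap 17, load 15): Z1, Z2 — cost 12×4 + 3×9 = 75
  Shipping 132, fixed 168 → total 300.
  Any other capacity-feasible assignment to {P1, P2} ships for at least 132.
Compare {P1, P3}: its best feasible assignment gives total 347.
Compare {P2, P3}: its best feasible assignment gives total 419.
Every other set of open sites that can feasibly serve all demand totals ≥ 347 even under its best assignment. Minimum: 300.

300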